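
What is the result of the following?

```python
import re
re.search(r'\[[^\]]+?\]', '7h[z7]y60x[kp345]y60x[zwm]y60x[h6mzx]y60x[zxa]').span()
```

(2, 6)

`search` walks the string left to right and returns the first match it finds.
The match spans [2:6] → '[z7]'.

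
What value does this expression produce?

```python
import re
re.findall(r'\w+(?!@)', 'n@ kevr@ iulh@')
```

The negative lookahead/lookbehind blocks any match where the forbidden context is present.
Walking the string: at [3:6] → 'kev'; at [9:12] → 'iul'.
`findall` yields the raw match text (2 of them) because the pattern has no groups.

['kev', 'iul']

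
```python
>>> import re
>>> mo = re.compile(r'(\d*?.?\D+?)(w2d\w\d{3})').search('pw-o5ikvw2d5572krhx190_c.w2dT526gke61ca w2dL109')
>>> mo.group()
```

'5ikvw2d5572'

Pattern: zero or more of a digit (lazy), then optionally any character, then one or more of a non-digit (lazy) (captured); then the literal 'w2d', then a word character, then exactly 3 of a digit (captured).
`re.search` tries every starting position until one works.
The match spans [4:15] → '5ikvw2d5572'.
Captured: group 1 = '5ikv', group 2 = 'w2d5572'.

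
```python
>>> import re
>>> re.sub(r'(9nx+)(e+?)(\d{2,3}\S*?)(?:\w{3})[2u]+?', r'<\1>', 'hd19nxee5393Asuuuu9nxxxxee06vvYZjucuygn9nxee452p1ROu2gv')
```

'hd1<9nx>uuu<9nxxxx>cuygn<9nx>2gv'

A `+?`/`*?`/`{m,n}?` starts at its minimum and grows only as far as needed for what follows to match.
Each match is replaced using the text its own group 1 captured.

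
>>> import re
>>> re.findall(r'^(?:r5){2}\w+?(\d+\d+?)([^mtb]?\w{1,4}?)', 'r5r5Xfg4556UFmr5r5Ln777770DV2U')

[('4556', 'UF')]

The pattern matches anchored at the start of the string; then the literal 'r5' repeated 2 times, then one or more of a word character (lazy); then one or more of a digit, then one or more of a digit (lazy) (captured); then optionally any character except [mtb], then 1 to 4 of a word character (lazy) (captured).
Lazy quantifiers expand one character at a time until the remainder of the pattern can match.
Matches: at [0:13] match 'r5r5Xfg4556UF', groups = ('4556', 'UF').
With 2 capturing groups, `findall` returns a 2-tuple per match.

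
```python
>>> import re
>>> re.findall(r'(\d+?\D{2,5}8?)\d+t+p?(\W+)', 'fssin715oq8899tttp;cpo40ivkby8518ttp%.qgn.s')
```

Multiple groups make `findall` return tuples — one 2-tuple for each match.

[('715oq8', ';'), ('40ivkby8', '%.')]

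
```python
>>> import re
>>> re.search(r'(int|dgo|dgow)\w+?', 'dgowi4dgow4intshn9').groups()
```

The match spans [0:4] → 'dgow'.
Captured: group 1 = 'dgo'.

('dgo',)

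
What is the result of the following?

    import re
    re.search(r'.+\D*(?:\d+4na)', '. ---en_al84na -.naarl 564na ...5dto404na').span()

(0, 41)

This matches one or more of any character, then zero or more of a non-digit; then one or more of a digit, then the literal '4na' (non-capturing group).
Unlike `match`, `search` isn't anchored — it looks for the pattern anywhere in the string.
The match spans [0:41] → '. ---en_al84na -.naarl 564na ...5dto404na'.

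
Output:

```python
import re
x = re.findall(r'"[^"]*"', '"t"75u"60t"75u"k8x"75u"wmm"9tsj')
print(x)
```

['"t"', '"60t"', '"k8x"', '"wmm"']

No capturing groups, so `findall` returns the 4 full match strings.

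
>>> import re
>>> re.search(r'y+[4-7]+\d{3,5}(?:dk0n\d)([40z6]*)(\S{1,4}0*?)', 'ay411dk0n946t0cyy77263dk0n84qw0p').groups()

('4', 'qw0p')

Pattern: one or more of the literal 'y', then one or more of a character in [4-7], then 3 to 5 of a digit; then the literal 'dk0', then a literal 'n', then a digit (non-capturing group); then zero or more of one of [40z6] (captured); then 1 to 4 of a non-whitespace character, then zero or more of the literal '0' (lazy) (captured).
Unlike `match`, `search` isn't anchored — it looks for the pattern anywhere in the string.
The match spans [15:32] → 'yy77263dk0n84qw0p'.
Captured: group 1 = '4', group 2 = 'qw0p'.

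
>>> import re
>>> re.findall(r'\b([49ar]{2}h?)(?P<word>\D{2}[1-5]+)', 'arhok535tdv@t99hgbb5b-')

[('arh', 'ok535')]

Pattern: a word boundary (`\b`, zero-width); then exactly 2 of one of [49ar], then optionally a literal 'h' (captured); then exactly 2 of a non-digit, then one or more of a character in [1-5] (captured as 'word').
Walking the string: at [0:8] match 'arhok535', groups = ('arh', 'ok535').
With 2 capturing groups, `findall` returns a 2-tuple per match.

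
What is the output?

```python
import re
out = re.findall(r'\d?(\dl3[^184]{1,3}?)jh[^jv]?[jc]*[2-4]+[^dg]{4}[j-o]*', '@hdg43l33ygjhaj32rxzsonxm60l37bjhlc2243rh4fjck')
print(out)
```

['3l33yg', '0l37b']

This matches optionally a digit; then a digit, then the literal 'l3', then 1 to 3 of any character except [184] (lazy) (captured); then the literal 'jh', then optionally any character except [jv], then zero or more of one of [jc]; then one or more of a character in [2-4], then exactly 4 of any character except [dg], then zero or more of a character in [j-o].
Matches: at [4:23] match '43l33ygjhaj32rxzson', group 1 = '3l33yg'; at [25:44] match '60l37bjhlc2243rh4fj', group 1 = '0l37b'.
With a single group, `findall` returns only what that group captured — 2 items.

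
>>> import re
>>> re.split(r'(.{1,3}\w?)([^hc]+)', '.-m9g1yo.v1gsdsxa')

['', '.-m9', 'g1yo.v1gsdsxa', '']

The pattern matches 1 to 3 of any character, then optionally a word character (captured); then one or more of any character except [hc] (captured).
Matches to split on: at [0:17] → '.-m9g1yo.v1gsdsxa'.
Because the pattern has a capturing group, `split` also inserts each captured text between the pieces.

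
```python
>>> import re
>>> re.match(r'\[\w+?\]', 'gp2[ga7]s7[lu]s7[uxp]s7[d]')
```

With `match`, the pattern is implicitly anchored at the beginning.
Here position 0 doesn't satisfy it, so the call returns None.

None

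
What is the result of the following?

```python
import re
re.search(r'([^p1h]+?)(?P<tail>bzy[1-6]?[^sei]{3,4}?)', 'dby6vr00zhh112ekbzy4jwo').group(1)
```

The pattern matches one or more of any character except [p1h] (lazy) (captured); then the literal 'bzy', then optionally a character in [1-6], then 3 to 4 of any character except [sei] (lazy) (captured as 'tail').
`search` walks the string left to right and returns the first match it finds.
The match spans [13:23] → '2ekbzy4jwo'.
Captured: group 1 = '2ek', group 2 = 'bzy4jwo'.

'2ek'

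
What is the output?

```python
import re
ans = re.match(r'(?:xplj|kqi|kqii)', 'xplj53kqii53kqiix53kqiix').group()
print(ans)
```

`re.match` only tries the pattern at the start of the string.
The match spans [0:4] → 'xplj'.

xplj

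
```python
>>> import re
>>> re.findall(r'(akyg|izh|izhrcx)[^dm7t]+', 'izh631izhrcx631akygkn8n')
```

['izh']

With a single group, `findall` returns only what that group captured — 1 item.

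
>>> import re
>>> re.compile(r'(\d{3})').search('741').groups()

('741',)

The match spans [0:3] → '741'.
Captured: group 1 = '741'.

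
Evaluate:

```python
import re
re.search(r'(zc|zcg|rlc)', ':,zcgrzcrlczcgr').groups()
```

('zc',)

The regex engine tests alternatives in the order written; an earlier branch that matches wins even if a later one would match more.
`re.search` scans for the first position where the pattern succeeds.
The match spans [2:4] → 'zc'.
Captured: group 1 = 'zc'.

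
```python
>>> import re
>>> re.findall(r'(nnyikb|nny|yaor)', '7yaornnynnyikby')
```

['yaor', 'nny', 'nnyikb']

Alternation tries branches left to right and keeps the first one that lets the overall match succeed at that position.
Scanning left to right: at [1:5] match 'yaor', group 1 = 'yaor'; at [5:8] match 'nny', group 1 = 'nny'; at [8:14] match 'nnyikb', group 1 = 'nnyikb'.
Because there's exactly one group, `findall` drops the full match and keeps group 1 from each hit.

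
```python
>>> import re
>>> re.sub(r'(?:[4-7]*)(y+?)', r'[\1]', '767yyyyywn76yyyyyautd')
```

'[y][y][y][y][y]wn[y][y][y][y][y]autd'

Pattern: zero or more of a character in [4-7] (non-capturing group); then one or more of a literal 'y' (lazy) (captured).
Matches: at [0:4] → '767y'; at [4:5] → 'y'; at [5:6] → 'y'; at [6:7] → 'y'; at [7:8] → 'y'; ….
The replacement refers to a captured group, so each match is rewritten using its own captured text.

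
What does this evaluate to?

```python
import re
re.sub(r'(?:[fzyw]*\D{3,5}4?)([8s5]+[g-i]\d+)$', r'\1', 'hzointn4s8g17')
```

'hs8g17'

This matches zero or more of one of [fzyw], then 3 to 5 of a non-digit, then optionally the literal '4' (non-capturing group); then one or more of one of [8s5], then a character in [g-i], then one or more of a digit (captured); then anchored at the end.
Matches: at [1:13] → 'zointn4s8g17'.
The replacement refers to a captured group, so each match is rewritten using its own captured text.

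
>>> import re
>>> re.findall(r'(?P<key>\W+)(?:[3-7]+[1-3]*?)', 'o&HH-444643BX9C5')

['-']

This matches one or more of a non-word character (captured as 'key'); then one or more of a character in [3-7], then zero or more of a character in [1-3] (lazy) (non-capturing group).
Matches: at [4:11] match '-444643', group 1 = '-'.
One capturing group, so `findall` returns just the captured substring from the one match — 1 in all.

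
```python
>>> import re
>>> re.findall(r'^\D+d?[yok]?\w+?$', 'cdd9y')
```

Pattern: anchored at the start of the string; then one or more of a non-digit, then optionally the literal 'd', then optionally one of [yok]; then one or more of a word character (lazy); then anchored at the end.
Walking the string: at [0:5] → 'cdd9y'.
Since nothing is captured, `findall` lists the 1 matched substring directly.

['cdd9y']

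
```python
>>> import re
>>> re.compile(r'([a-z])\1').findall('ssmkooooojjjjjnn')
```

['s', 'o', 'o', 'j', 'j', 'n']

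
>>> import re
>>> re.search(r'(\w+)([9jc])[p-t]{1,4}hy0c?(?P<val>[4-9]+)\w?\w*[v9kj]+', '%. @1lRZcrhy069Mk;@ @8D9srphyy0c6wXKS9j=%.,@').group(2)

The match spans [4:17] → '1lRZcrhy069Mk'.
Captured: group 1 = '1lRZ', group 2 = 'c', group 3 = '69'.

'c'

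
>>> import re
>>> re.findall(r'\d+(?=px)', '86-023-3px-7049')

['3']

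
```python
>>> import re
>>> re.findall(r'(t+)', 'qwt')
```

['t']

Pattern: one or more of a literal 't' (captured).
`findall` collects group 1 from the one match (1 total).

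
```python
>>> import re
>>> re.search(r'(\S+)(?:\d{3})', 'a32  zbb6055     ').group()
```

'zbb6055'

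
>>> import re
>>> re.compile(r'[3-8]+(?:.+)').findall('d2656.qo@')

The pattern matches one or more of a character in [3-8]; then one or more of any character (non-capturing group).
Scanning left to right: at [2:9] → '656.qo@'.
No capturing groups, so `findall` returns the 1 full match string.

['656.qo@']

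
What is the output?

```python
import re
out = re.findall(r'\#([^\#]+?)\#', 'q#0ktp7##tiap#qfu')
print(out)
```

['0ktp7', 'tiap']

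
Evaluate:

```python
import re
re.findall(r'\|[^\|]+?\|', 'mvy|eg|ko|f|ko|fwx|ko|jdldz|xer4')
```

['|eg|', '|f|', '|fwx|', '|jdldz|']

With no groups in the pattern, `findall` gives back each whole match — 4 here.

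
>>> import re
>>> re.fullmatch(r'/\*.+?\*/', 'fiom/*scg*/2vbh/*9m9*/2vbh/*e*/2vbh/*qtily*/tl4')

`fullmatch` succeeds only if the pattern covers the string from start to end.
Here there's no way to consume every character, so the call returns None.

None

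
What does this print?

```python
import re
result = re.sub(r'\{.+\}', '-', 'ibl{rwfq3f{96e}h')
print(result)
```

Matches: at [3:15] → '{rwfq3f{96e}'.
`sub` substitutes '-' at each match site.

ibl-h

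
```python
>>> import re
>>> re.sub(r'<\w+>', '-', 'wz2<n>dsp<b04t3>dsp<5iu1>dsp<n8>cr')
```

'wz2-dsp-dsp-dsp-cr'

Each match is replaced by '-'.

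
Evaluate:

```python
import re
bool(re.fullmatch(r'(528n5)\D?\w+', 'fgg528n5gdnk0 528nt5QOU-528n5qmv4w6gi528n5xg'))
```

The pattern matches the literal '528', then the literal 'n5' (captured); then optionally a non-digit, then one or more of a word character.
`fullmatch` succeeds only if the pattern covers the string from start to end.
Here the string isn't matched end-to-end, so the call returns None, and `bool(None)` is False.

False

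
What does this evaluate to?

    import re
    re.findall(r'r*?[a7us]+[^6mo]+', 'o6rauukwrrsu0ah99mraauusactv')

['rauukwrrsu0ah99', 'raauusactv']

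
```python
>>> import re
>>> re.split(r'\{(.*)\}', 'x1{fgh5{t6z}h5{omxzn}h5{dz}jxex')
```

['x1', 'fgh5{t6z}h5{omxzn}h5{dz', 'jxex']

Matches to split on: at [2:27] → '{fgh5{t6z}h5{omxzn}h5{dz}'.
`re.split` interleaves the captured-group text with the surrounding fragments.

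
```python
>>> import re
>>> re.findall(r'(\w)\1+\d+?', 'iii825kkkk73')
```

A backreference is literal: `\1` must see the identical characters the first group matched.
Matches: at [0:4] match 'iii8', group 1 = 'i'; at [6:11] match 'kkkk7', group 1 = 'k'.
`findall` collects group 1 from each match (2 total).

['i', 'k']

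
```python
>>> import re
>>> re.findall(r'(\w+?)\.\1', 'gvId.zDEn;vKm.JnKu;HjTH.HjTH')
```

The backreference `\1` re-matches whatever the first group consumed, character for character.
Matches: at [19:28] match 'HjTH.HjTH', group 1 = 'HjTH'.
Because there's exactly one group, `findall` drops the full match and keeps group 1 from the one hit.

['HjTH']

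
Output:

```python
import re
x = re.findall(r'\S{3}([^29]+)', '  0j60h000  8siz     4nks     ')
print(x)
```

['0h000  8siz     4nks     ']

Because there's exactly one group, `findall` drops the full match and keeps group 1 from the one hit.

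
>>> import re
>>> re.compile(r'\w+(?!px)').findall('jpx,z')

`(?!…)`/`(?<!…)` only lets a position through if the neighbouring text does NOT match; no characters are consumed.
No capturing groups, so `findall` returns the 2 full match strings.

['jpx', 'z']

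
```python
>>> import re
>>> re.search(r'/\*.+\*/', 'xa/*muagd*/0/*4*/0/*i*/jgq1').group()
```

`re.search` tries every starting position until one works.
The match spans [2:23] → '/*muagd*/0/*4*/0/*i*/'.

'/*muagd*/0/*4*/0/*i*/'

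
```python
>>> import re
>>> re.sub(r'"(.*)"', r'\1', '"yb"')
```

Matches: at [0:4] → '"yb"'.
Each match is replaced using the text its own group 1 captured.

'yb'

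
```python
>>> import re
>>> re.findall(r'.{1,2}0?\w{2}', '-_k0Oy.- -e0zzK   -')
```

['-_k0', ' -e0', 'zzK']

`findall` yields the raw match text (3 of them) because the pattern has no groups.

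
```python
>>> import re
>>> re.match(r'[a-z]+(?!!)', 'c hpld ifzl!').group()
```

'c'

The negative lookahead/lookbehind blocks any match where the forbidden context is present.
`re.match` only tries the pattern at the start of the string.
The match spans [0:1] → 'c'.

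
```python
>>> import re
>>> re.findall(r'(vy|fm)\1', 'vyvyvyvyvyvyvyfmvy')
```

['vy', 'vy', 'vy']

The backreference `\1` re-matches whatever the first group consumed, character for character.
Walking the string: at [0:4] match 'vyvy', group 1 = 'vy'; at [4:8] match 'vyvy', group 1 = 'vy'; at [8:12] match 'vyvy', group 1 = 'vy'.
With a single group, `findall` returns only what that group captured — 3 items.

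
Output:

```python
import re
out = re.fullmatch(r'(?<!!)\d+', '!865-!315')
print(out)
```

None

The negative lookahead/lookbehind blocks any match where the forbidden context is present.
`fullmatch` succeeds only if the pattern covers the string from start to end.
Here there's no way to consume every character, so the call returns None.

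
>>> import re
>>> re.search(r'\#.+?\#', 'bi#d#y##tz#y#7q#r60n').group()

`search` walks the string left to right and returns the first match it finds.
The match spans [2:5] → '#d#'.

'#d#'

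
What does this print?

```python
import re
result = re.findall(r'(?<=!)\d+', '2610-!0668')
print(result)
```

['0668']

The positive lookaround only admits positions where the adjacent text matches; those characters stay outside the span.
Matches: at [6:10] → '0668'.
Since nothing is captured, `findall` lists the 1 matched substring directly.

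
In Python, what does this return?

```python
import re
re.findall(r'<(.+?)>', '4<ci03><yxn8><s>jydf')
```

['ci03', 'yxn8', 's']

A `+?`/`*?`/`{m,n}?` starts at its minimum and grows only as far as needed for what follows to match.
`findall` collects group 1 from each match (3 total).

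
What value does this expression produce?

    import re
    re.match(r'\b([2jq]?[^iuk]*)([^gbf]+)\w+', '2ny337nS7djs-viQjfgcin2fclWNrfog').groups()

Pattern: a word boundary (`\b`, zero-width); then optionally one of [2jq], then zero or more of any character except [iuk] (captured); then one or more of any character except [gbf] (captured); then one or more of a word character.
`re.match` only tries the pattern at the start of the string.
The match spans [0:32] → '2ny337nS7djs-viQjfgcin2fclWNrfog'.
Captured: group 1 = '2ny337nS7djs-v', group 2 = 'iQj'.

('2ny337nS7djs-v', 'iQj')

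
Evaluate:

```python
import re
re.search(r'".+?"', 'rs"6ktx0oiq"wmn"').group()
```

With the lazy modifier that quantifier settles for the fewest repetitions that let the rest of the pattern succeed (the atoms after it are unaffected and can still be greedy).
`search` walks the string left to right and returns the first match it finds.
The match spans [2:12] → '"6ktx0oiq"'.

'"6ktx0oiq"'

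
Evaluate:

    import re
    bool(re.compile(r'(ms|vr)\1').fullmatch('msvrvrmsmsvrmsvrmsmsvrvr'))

False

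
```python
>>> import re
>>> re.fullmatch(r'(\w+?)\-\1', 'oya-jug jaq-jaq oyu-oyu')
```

For `fullmatch`, every character of the input must be accounted for by the pattern.
Here the pattern can't cover the whole string, so the call returns None.

None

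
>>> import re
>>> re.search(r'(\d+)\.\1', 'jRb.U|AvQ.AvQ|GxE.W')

None

`\1` has to match the exact text group 1 already captured.
`search` walks the string left to right and returns the first match it finds.
Here the pattern never matches, so the call returns None.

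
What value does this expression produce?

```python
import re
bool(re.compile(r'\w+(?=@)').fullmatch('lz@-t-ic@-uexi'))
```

The `(?=…)`/`(?<=…)` assertion just peeks at neighbouring text; it doesn't advance the match position.
`fullmatch` succeeds only if the pattern covers the string from start to end.
Here the string isn't matched end-to-end, so the call returns None, and `bool(None)` is False.

False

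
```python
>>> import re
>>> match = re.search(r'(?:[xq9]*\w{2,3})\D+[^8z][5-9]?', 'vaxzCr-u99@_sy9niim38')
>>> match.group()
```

Pattern: zero or more of one of [xq9], then 2 to 3 of a word character (non-capturing group); then one or more of a non-digit; then any character except [8z], then optionally a character in [5-9].
`re.search` tries every starting position until one works.
The match spans [0:10] → 'vaxzCr-u99'.

'vaxzCr-u99'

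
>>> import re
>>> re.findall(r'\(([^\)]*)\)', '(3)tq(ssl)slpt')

['3', 'ssl']

Matches: at [0:3] match '(3)', group 1 = '3'; at [5:10] match '(ssl)', group 1 = 'ssl'.
`findall` collects group 1 from each match (2 total).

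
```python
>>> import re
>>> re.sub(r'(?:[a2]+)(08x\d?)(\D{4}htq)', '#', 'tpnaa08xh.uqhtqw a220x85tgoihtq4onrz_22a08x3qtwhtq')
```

The pattern matches one or more of one of [a2] (non-capturing group); then the literal '08x', then optionally a digit (captured); then exactly 4 of a non-digit, then the literal 'htq' (captured).
Matches: at [3:15] → 'aa08xh.uqhtq'.
`sub` substitutes '#' at each match site.

'tpn#w a220x85tgoihtq4onrz_22a08x3qtwhtq'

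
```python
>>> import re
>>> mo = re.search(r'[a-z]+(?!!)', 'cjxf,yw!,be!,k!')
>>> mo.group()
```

The negative lookaround is zero-width — it rules out positions where the adjacent text would match, without consuming anything.
The match spans [0:4] → 'cjxf'.

'cjxf'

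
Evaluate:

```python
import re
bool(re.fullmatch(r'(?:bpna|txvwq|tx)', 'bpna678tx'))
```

`re.fullmatch` requires the pattern to consume the entire string.
Here the string isn't matched end-to-end, so the call returns None, and `bool(None)` is False.

False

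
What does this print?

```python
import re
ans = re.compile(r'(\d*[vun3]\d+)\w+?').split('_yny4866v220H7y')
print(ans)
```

A non-greedy quantifier consumes as few characters as it can — just enough that the remainder of the pattern still matches from where it stops; whatever follows it matches normally.
`re.split` interleaves the captured-group text with the surrounding fragments.

['_yny', '4866v220', '7y']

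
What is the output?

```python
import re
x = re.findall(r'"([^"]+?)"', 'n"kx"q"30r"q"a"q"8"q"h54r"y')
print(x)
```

With a single group, `findall` returns only what that group captured — 5 items.

['kx', '30r', 'a', '8', 'h54r']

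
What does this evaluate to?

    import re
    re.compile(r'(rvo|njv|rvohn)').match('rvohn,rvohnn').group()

With `match`, the pattern is implicitly anchored at the beginning.
The match spans [0:3] → 'rvo'.

'rvo'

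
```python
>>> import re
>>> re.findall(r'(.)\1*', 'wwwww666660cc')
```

['w', '6', '0', 'c']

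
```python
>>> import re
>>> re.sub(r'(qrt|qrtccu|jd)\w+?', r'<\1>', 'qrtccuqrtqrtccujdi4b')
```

'<qrt>cu<qrt>rtccu<jd>4b'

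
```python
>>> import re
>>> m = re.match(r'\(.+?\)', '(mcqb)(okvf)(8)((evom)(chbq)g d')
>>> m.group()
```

`match` is anchored at position 0; if the pattern doesn't fit there, it returns None.
The match spans [0:6] → '(mcqb)'.

'(mcqb)'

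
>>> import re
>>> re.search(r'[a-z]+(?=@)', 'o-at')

The lookaround is zero-width — it requires the adjacent text to match without consuming it, so the asserted text isn't part of the match.
`search` walks the string left to right and returns the first match it finds.
Here the pattern never matches, so the call returns None.

None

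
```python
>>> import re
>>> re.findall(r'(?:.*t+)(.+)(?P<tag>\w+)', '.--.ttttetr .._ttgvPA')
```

[('gvP', 'A')]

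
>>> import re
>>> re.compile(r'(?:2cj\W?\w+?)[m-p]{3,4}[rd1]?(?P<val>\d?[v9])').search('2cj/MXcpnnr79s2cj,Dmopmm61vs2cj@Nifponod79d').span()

The match spans [0:13] → '2cj/MXcpnnr79'.

(0, 13)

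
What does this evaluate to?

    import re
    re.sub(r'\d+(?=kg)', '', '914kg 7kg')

'kg kg'

The `(?=…)`/`(?<=…)` assertion just peeks at neighbouring text; it doesn't advance the match position.
Matches: at [0:3] → '914'; at [6:7] → '7'.
`sub` substitutes '' at each match site.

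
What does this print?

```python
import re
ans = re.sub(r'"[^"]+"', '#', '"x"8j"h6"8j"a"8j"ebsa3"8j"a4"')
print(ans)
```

#8j#8j#8j#8j#

Matches: at [0:3] → '"x"'; at [5:9] → '"h6"'; at [11:14] → '"a"'; at [16:23] → '"ebsa3"'; at [25:29] → '"a4"'.
`sub` substitutes '#' at each match site.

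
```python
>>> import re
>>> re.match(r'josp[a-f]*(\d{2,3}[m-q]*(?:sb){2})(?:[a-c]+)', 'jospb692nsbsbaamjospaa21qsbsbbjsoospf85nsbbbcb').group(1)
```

'692nsbsb'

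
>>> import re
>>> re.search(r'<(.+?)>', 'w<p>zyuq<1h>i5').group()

The `?` after the quantifier makes it lazy — it takes as little as possible before letting the rest of the pattern try.
The match spans [1:4] → '<p>'.

'<p>'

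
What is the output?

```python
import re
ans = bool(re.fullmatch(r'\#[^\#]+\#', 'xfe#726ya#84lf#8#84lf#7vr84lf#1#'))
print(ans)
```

For `fullmatch`, every character of the input must be accounted for by the pattern.
Here there's no way to consume every character, so the call returns None, and `bool(None)` is False.

False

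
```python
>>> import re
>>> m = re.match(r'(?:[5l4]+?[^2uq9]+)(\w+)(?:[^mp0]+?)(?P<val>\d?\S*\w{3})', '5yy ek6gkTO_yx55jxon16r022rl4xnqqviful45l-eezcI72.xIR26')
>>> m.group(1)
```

The match spans [0:55] → '5yy ek6gkTO_yx55jxon16r022rl4xnqqviful45l-eezcI72.xIR26'.
Captured: group 1 = '22rl4xnqqviful45l', group 2 = 'eezcI72.xIR26'.

'22rl4xnqqviful45l'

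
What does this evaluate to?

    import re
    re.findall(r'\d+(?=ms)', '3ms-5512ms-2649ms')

Because the assertion is zero-width, the text it checks is not consumed and won't appear in the result.
Since nothing is captured, `findall` lists the 3 matched substrings directly.

['3', '5512', '2649']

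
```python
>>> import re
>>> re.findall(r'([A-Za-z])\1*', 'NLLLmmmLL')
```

After group 1 captures some text, `\1` only succeeds where that same text appears again.
Because there's exactly one group, `findall` drops the full match and keeps group 1 from each hit.

['N', 'L', 'm', 'L']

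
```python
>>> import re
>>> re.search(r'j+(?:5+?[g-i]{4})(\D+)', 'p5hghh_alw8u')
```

None

The pattern matches one or more of a literal 'j'; then one or more of the literal '5' (lazy), then exactly 4 of a character in [g-i] (non-capturing group); then one or more of a non-digit (captured).
`re.search` scans for the first position where the pattern succeeds.
Here nothing in the string fits, so the call returns None.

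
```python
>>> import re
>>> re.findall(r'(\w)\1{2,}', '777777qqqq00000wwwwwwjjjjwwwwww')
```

['7', 'q', '0', 'w', 'j', 'w']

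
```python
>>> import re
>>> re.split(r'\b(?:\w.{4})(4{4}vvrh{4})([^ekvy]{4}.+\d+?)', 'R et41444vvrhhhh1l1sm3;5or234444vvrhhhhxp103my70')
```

Pattern: a word boundary (`\b`, zero-width); then a word character, then exactly 4 of any character (non-capturing group); then exactly 4 of a literal '4', then the literal 'vvr', then exactly 4 of the literal 'h' (captured); then exactly 4 of any character except [ekvy], then one or more of any character, then one or more of a digit (lazy) (captured).
`re.split` interleaves the captured-group text with the surrounding fragments.

['R et41444vvrhhhh1l1sm3;', '4444vvrhhhh', 'xp103my70', '']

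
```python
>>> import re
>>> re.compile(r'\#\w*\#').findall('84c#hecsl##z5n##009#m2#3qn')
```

['#hecsl#', '#z5n#', '#009#']

Scanning left to right: at [3:10] → '#hecsl#'; at [10:15] → '#z5n#'; at [15:20] → '#009#'.
Since nothing is captured, `findall` lists the 3 matched substrings directly.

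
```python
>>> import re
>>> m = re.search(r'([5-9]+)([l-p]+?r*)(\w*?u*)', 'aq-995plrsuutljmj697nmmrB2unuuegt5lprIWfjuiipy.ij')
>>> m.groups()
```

('995', 'p', '')

Pattern: one or more of a character in [5-9] (captured); then one or more of a character in [l-p] (lazy), then zero or more of a literal 'r' (captured); then zero or more of a word character (lazy), then zero or more of a literal 'u' (captured).
`search` walks the string left to right and returns the first match it finds.
The match spans [3:7] → '995p'.
Captured: group 1 = '995', group 2 = 'p', group 3 = ''.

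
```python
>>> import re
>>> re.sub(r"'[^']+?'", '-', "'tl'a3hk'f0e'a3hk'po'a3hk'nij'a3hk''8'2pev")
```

"-a3hk-a3hk-a3hk-a3hk'-2pev"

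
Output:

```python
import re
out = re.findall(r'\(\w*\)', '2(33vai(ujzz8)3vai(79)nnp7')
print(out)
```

['(ujzz8)', '(79)']

No capturing groups, so `findall` returns the 2 full match strings.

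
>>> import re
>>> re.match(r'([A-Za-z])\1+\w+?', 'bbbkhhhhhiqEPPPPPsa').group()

'bbbk'

A backreference is literal: `\1` must see the identical characters the first group matched.
`re.match` won't scan ahead — the pattern has to work from the very first character.
The match spans [0:4] → 'bbbk'.
Captured: group 1 = 'b'.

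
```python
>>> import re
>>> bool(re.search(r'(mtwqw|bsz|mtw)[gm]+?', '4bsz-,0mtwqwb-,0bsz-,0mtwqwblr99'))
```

False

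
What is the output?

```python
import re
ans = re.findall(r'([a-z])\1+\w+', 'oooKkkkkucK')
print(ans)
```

The backreference `\1` re-matches whatever the first group consumed, character for character.
One capturing group, so `findall` returns just the captured substring from the one match — 1 in all.

['o']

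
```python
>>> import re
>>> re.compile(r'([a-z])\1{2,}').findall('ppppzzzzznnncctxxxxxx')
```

A backreference is literal: `\1` must see the identical characters the first group matched.
Scanning left to right: at [0:4] match 'pppp', group 1 = 'p'; at [4:9] match 'zzzzz', group 1 = 'z'; at [9:12] match 'nnn', group 1 = 'n'; at [15:21] match 'xxxxxx', group 1 = 'x'.
One capturing group, so `findall` returns just the captured substring from each match — 4 in all.

['p', 'z', 'n', 'x']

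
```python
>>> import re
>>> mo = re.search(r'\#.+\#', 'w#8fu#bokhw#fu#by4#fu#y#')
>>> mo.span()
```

(1, 24)

The match spans [1:24] → '#8fu#bokhw#fu#by4#fu#y#'.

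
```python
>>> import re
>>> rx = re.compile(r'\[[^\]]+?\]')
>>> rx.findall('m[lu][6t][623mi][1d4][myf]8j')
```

['[lu]', '[6t]', '[623mi]', '[1d4]', '[myf]']

With no groups in the pattern, `findall` gives back each whole match — 5 here.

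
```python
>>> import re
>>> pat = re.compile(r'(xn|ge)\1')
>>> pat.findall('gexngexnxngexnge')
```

['xn']

`\1` is not a pattern — it's the concrete string captured by group 1, re-applied verbatim.
`findall` collects group 1 from the one match (1 total).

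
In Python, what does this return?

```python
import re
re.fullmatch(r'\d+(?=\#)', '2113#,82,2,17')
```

Lookahead/lookbehind check context without consuming it, so the matched span excludes the asserted characters.
`re.fullmatch` requires the pattern to consume the entire string.
Here the pattern can't cover the whole string, so the call returns None.

None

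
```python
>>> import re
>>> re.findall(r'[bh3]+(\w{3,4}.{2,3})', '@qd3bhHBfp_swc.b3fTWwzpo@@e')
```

['HBfp_sw', 'fTWwzpo']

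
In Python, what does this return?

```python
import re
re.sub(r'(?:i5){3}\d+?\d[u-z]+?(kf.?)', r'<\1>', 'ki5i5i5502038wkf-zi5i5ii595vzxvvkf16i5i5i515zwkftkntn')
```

This matches the literal 'i5' repeated 3 times, then one or more of a digit (lazy); then a digit, then one or more of a character in [u-z] (lazy); then the literal 'kf', then optionally any character (captured).
Matches: at [1:17] → 'i5i5i5502038wkf-'; at [36:49] → 'i5i5i515zwkft'.
Each match is replaced using the text its own group 1 captured.

'k<kf->zi5i5ii595vzxvvkf16<kft>kntn'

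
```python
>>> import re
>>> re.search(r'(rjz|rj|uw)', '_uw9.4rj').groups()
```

`search` walks the string left to right and returns the first match it finds.
The match spans [1:3] → 'uw'.
Captured: group 1 = 'uw'.

('uw',)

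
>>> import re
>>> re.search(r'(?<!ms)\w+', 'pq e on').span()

(0, 2)

`(?!…)`/`(?<!…)` only lets a position through if the neighbouring text does NOT match; no characters are consumed.
Unlike `match`, `search` isn't anchored — it looks for the pattern anywhere in the string.
The match spans [0:2] → 'pq'.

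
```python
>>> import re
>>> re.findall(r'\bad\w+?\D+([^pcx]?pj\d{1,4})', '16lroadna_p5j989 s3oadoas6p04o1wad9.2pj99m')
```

[]

This matches a word boundary (`\b`, zero-width); then the literal 'ad', then one or more of a word character (lazy), then one or more of a non-digit; then optionally any character except [pcx], then the literal 'pj', then 1 to 4 of a digit (captured).
One capturing group, so `findall` returns just the captured substring from each match — 0 in all.
Nothing in the string satisfies the pattern, so the list is empty.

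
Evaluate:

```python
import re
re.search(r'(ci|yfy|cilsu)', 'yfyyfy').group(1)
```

The match spans [0:3] → 'yfy'.
Captured: group 1 = 'yfy'.

'yfy'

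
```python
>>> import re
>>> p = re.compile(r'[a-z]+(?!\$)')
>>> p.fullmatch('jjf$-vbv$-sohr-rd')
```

The negative lookaround is zero-width — it rules out positions where the adjacent text would match, without consuming anything.
For `fullmatch`, every character of the input must be accounted for by the pattern.
Here the string isn't matched end-to-end, so the call returns None.

None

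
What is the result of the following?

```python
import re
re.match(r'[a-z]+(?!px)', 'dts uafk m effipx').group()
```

A negative assertion filters positions out without eating any characters.
`re.match` only tries the pattern at the start of the string.
The match spans [0:3] → 'dts'.

'dts'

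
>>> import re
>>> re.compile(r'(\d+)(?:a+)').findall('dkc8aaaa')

Pattern: one or more of a digit (captured); then one or more of a literal 'a' (non-capturing group).
Walking the string: at [3:8] match '8aaaa', group 1 = '8'.
Because there's exactly one group, `findall` drops the full match and keeps group 1 from the one hit.

['8']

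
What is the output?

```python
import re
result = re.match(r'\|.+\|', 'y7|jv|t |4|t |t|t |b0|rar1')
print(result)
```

None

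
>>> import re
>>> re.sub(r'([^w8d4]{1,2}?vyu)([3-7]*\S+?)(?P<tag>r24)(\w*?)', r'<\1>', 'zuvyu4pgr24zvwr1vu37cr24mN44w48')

'<zuvyu>zvwr1vu37cr24mN44w48'

This matches 1 to 2 of any character except [w8d4] (lazy), then the literal 'vyu' (captured); then zero or more of a character in [3-7], then one or more of a non-whitespace character (lazy) (captured); then a literal 'r', then the literal '24' (captured as 'tag'); then zero or more of a word character (lazy) (captured).
Matches: at [0:11] → 'zuvyu4pgr24'.
`\1` in the replacement pulls in group 1's text for each match.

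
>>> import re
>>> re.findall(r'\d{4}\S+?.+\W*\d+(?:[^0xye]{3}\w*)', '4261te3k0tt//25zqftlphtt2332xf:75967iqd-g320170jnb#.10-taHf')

['4261te3k0tt//25zqftlphtt2332xf:75967iqd-g320170jnb#.10-taHf']

This matches exactly 4 of a digit, then one or more of a non-whitespace character (lazy), then one or more of any character; then zero or more of a non-word character, then one or more of a digit; then exactly 3 of any character except [0xye], then zero or more of a word character (non-capturing group).
`findall` yields the raw match text (1 of them) because the pattern has no groups.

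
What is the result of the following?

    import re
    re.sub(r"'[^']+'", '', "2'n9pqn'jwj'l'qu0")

Matches: at [1:8] → "'n9pqn'"; at [11:14] → "'l'".
Each match is replaced by ''.

'2jwjqu0'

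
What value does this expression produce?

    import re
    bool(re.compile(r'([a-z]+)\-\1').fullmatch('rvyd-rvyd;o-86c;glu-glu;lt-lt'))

False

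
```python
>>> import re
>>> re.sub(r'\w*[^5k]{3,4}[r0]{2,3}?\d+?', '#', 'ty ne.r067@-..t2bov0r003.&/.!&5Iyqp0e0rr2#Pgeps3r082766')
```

'#7@-..#.&/.!&###2766'

Because the quantifier is non-greedy, it stops expanding at the earliest point where the rest of the pattern can succeed.
Each match is replaced by '#'.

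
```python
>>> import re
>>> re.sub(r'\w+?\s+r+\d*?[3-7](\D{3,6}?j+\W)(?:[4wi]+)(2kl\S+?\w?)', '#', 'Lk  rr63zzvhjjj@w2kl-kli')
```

This matches one or more of a word character (lazy), then one or more of whitespace, then one or more of the literal 'r'; then zero or more of a digit (lazy), then a character in [3-7]; then 3 to 6 of a non-digit (lazy), then one or more of the literal 'j', then a non-word character (captured); then one or more of one of [4wi] (non-capturing group); then the literal '2kl', then one or more of a non-whitespace character (lazy), then optionally a word character (captured).
Because the quantifier is non-greedy, it stops expanding at the earliest point where the rest of the pattern can succeed.
Matches: at [0:22] → 'Lk  rr63zzvhjjj@w2kl-k'.
Each match is replaced by '#'.

'#li'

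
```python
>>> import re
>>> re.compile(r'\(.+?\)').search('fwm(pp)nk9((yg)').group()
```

Lazy quantifiers expand one character at a time until the remainder of the pattern can match.
The match spans [3:7] → '(pp)'.

'(pp)'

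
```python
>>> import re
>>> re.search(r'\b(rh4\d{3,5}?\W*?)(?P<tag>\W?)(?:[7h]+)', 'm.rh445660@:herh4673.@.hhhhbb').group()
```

'rh445660@:h'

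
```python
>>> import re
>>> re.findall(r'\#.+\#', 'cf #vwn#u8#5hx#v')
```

['#vwn#u8#5hx#']

No capturing groups, so `findall` returns the 1 full match string.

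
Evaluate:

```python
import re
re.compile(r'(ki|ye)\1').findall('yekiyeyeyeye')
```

A backreference is literal: `\1` must see the identical characters the first group matched.
Scanning left to right: at [4:8] match 'yeye', group 1 = 'ye'; at [8:12] match 'yeye', group 1 = 'ye'.
With a single group, `findall` returns only what that group captured — 2 items.

['ye', 'ye']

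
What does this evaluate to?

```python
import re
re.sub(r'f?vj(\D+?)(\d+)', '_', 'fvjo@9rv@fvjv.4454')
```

Pattern: optionally a literal 'f', then the literal 'vj'; then one or more of a non-digit (lazy) (captured); then one or more of a digit (captured).
Matches: at [0:6] → 'fvjo@9'; at [9:18] → 'fvjv.4454'.
Every occurrence is swapped for '_'.

'_rv@_'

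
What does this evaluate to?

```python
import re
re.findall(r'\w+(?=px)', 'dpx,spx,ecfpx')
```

['d', 's', 'ecf']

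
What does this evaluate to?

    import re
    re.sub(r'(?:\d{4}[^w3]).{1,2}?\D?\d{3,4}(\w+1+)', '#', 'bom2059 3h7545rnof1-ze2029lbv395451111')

'bom#-ze#'

Pattern: exactly 4 of a digit, then any character except [w3] (non-capturing group); then 1 to 2 of any character (lazy), then optionally a non-digit, then 3 to 4 of a digit; then one or more of a word character, then one or more of a literal '1' (captured).
Matches: at [3:19] → '2059 3h7545rnof1'; at [22:38] → '2029lbv395451111'.
Each match is replaced by '#'.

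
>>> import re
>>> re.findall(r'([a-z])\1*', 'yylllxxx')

['y', 'l', 'x']

`\1` has to match the exact text group 1 already captured.
Scanning left to right: at [0:2] match 'yy', group 1 = 'y'; at [2:5] match 'lll', group 1 = 'l'; at [5:8] match 'xxx', group 1 = 'x'.
Because there's exactly one group, `findall` drops the full match and keeps group 1 from each hit.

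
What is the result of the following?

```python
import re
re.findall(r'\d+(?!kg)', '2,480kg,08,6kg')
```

A negative assertion filters positions out without eating any characters.
With no groups in the pattern, `findall` gives back each whole match — 3 here.

['2', '48', '08']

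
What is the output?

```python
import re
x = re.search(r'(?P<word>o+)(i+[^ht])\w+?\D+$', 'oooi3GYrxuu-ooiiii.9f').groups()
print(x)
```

('oo', 'iiii.')

This matches one or more of a literal 'o' (captured as 'word'); then one or more of the literal 'i', then any character except [ht] (captured); then one or more of a word character (lazy), then one or more of a non-digit; then anchored at the end.
Unlike `match`, `search` isn't anchored — it looks for the pattern anywhere in the string.
The match spans [12:21] → 'ooiiii.9f'.
Captured: group 1 = 'oo', group 2 = 'iiii.'.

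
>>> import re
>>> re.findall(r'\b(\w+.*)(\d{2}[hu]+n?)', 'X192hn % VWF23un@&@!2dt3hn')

This matches a word boundary (`\b`, zero-width); then one or more of a word character, then zero or more of any character (captured); then exactly 2 of a digit, then one or more of one of [hu], then optionally the literal 'n' (captured).
`findall` packs the 2 group values into a tuple for every match.

[('X192hn % VWF', '23un')]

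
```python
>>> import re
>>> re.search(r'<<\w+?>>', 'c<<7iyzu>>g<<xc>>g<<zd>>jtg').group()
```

`re.search` scans for the first position where the pattern succeeds.
The match spans [1:10] → '<<7iyzu>>'.

'<<7iyzu>>'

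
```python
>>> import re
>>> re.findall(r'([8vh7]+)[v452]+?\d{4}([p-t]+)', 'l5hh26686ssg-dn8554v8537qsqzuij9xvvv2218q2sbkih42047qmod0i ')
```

With 2 capturing groups, `findall` returns a 2-tuple per match.

[('hh', 'ss'), ('8', 'qsq'), ('vv', 'q'), ('h', 'q')]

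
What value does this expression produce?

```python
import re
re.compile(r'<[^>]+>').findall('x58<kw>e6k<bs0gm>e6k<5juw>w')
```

Matches: at [3:7] → '<kw>'; at [10:17] → '<bs0gm>'; at [20:26] → '<5juw>'.
With no groups in the pattern, `findall` gives back each whole match — 3 here.

['<kw>', '<bs0gm>', '<5juw>']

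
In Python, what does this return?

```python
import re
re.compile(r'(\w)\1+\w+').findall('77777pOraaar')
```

['7']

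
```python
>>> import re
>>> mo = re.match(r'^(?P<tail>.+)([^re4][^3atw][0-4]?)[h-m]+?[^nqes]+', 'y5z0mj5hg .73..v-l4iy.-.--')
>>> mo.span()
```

(0, 26)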